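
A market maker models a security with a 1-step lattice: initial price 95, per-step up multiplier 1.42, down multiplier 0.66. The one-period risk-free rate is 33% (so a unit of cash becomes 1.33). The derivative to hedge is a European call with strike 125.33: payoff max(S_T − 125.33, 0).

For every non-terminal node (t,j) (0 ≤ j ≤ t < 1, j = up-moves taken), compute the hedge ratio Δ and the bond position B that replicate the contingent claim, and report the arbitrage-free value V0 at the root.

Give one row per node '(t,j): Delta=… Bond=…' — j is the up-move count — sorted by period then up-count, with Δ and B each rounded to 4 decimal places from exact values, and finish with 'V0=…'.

(0,0): Delta=0.1325 Bond=-6.2487
V0=6.3434

The replicating-portfolio and risk-neutral prices coincide; use p* = (1.33−0.66)/(1.42−0.66) = 0.8816 for the latter.
Terminal payoffs: V(1,0)=0.0000, V(1,1)=9.5700
(0,0): S=95.0000. Δ = (V_up−V_dn)/(S_up−S_dn) = (9.5700−0.0000)/(134.9000−62.7000) = 0.1325. V = [p*·9.5700 + (1−p*)·0.0000]/1.33 = 6.3434. B = V − Δ·S = -6.2487.
Root portfolio cost Δ·95+B reproduces V0=6.3434.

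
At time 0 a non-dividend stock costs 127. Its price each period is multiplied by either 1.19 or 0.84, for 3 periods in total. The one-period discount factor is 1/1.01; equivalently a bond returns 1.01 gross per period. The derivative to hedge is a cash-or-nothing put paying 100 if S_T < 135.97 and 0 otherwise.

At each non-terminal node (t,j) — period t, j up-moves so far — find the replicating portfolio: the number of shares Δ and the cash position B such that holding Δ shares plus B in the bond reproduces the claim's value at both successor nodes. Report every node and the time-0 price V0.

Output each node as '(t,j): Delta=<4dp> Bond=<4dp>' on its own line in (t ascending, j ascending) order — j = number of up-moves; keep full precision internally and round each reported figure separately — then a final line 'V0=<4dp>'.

Since d<R<u, set p* = (R−d)/(u−d) = 0.4857; price each node as the discounted p*-expectation of its children.
At expiry t=3: V(3,0)=100.0000, V(3,1)=100.0000, V(3,2)=0.0000, V(3,3)=0.0000
Node (2,0) S=89.6112: V=(p*·100.0000+(1−p*)·100.0000)/1.01=99.0099; Δ=(100.0000−100.0000)/(106.6373−75.2734)=0.0000; B=V−Δ·S=99.0099
Node (2,1) S=126.9492: V=(p*·0.0000+(1−p*)·100.0000)/1.01=50.9194; Δ=(0.0000−100.0000)/(151.0695−106.6373)=-2.2506; B=V−Δ·S=336.6337
Node (2,2) S=179.8447: V=(p*·0.0000+(1−p*)·0.0000)/1.01=0.0000; Δ=(0.0000−0.0000)/(214.0152−151.0695)=0.0000; B=V−Δ·S=0.0000
Node (1,0) S=106.6800: V=(p*·50.9194+(1−p*)·99.0099)/1.01=74.9026; Δ=(50.9194−99.0099)/(126.9492−89.6112)=-1.2880; B=V−Δ·S=212.3041
Node (1,1) S=151.1300: V=(p*·0.0000+(1−p*)·50.9194)/1.01=25.9278; Δ=(0.0000−50.9194)/(179.8447−126.9492)=-0.9626; B=V−Δ·S=171.4118
Node (0,0) S=127.0000: V=(p*·25.9278+(1−p*)·74.9026)/1.01=50.6088; Δ=(25.9278−74.9026)/(151.1300−106.6800)=-1.1018; B=V−Δ·S=190.5368
Self-financing check: at every node Δ·S+B equals the discounted successor values.

(0,0): Delta=-1.1018 Bond=190.5368
(1,0): Delta=-1.2880 Bond=212.3041
(1,1): Delta=-0.9626 Bond=171.4118
(2,0): Delta=0.0000 Bond=99.0099
(2,1): Delta=-2.2506 Bond=336.6337
(2,2): Delta=0.0000 Bond=0.0000
V0=50.6088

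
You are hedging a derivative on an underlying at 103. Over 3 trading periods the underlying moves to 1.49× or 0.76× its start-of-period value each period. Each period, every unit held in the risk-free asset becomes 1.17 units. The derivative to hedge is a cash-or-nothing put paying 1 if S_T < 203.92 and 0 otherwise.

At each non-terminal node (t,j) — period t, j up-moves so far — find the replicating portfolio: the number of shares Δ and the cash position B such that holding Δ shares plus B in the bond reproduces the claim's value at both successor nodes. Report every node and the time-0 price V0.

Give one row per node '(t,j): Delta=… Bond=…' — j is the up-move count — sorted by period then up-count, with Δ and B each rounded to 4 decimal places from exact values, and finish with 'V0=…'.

Under the risk-neutral measure, an up-move has probability p* = (R−d)/(u−d) = 0.5616 and values discount at R = 1.17.
At expiry t=3: V(3,0)=1.0000, V(3,1)=1.0000, V(3,2)=1.0000, V(3,3)=0.0000
Node (2,0) S=59.4928: V=(p*·1.0000+(1−p*)·1.0000)/1.17=0.8547; Δ=(1.0000−1.0000)/(88.6443−45.2145)=0.0000; B=V−Δ·S=0.8547
Node (2,1) S=116.6372: V=(p*·1.0000+(1−p*)·1.0000)/1.17=0.8547; Δ=(1.0000−1.0000)/(173.7894−88.6443)=0.0000; B=V−Δ·S=0.8547
Node (2,2) S=228.6703: V=(p*·0.0000+(1−p*)·1.0000)/1.17=0.3747; Δ=(0.0000−1.0000)/(340.7187−173.7894)=-0.0060; B=V−Δ·S=1.7445
Node (1,0) S=78.2800: V=(p*·0.8547+(1−p*)·0.8547)/1.17=0.7305; Δ=(0.8547−0.8547)/(116.6372−59.4928)=0.0000; B=V−Δ·S=0.7305
Node (1,1) S=153.4700: V=(p*·0.3747+(1−p*)·0.8547)/1.17=0.5001; Δ=(0.3747−0.8547)/(228.6703−116.6372)=-0.0043; B=V−Δ·S=1.1577
Node (0,0) S=103.0000: V=(p*·0.5001+(1−p*)·0.7305)/1.17=0.5138; Δ=(0.5001−0.7305)/(153.4700−78.2800)=-0.0031; B=V−Δ·S=0.8294
The time-0 hedge costs 0.5138, which is the no-arbitrage price.

(0,0): Delta=-0.0031 Bond=0.8294
(1,0): Delta=0.0000 Bond=0.7305
(1,1): Delta=-0.0043 Bond=1.1577
(2,0): Delta=0.0000 Bond=0.8547
(2,1): Delta=0.0000 Bond=0.8547
(2,2): Delta=-0.0060 Bond=1.7445
V0=0.5138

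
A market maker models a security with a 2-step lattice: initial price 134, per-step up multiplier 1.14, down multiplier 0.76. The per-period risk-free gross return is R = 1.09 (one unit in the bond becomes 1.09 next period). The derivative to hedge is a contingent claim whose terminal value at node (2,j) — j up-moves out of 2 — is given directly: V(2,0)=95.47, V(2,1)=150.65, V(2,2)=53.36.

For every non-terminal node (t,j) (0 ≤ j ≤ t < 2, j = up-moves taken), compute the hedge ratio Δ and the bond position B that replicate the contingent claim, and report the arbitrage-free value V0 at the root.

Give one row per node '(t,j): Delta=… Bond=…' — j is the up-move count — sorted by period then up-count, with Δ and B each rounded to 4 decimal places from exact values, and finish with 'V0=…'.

No-arbitrage ⇒ martingale measure with p* = (R−d)/(u−d) = 0.8684.
Terminal payoffs: V(2,0)=95.4700, V(2,1)=150.6500, V(2,2)=53.3600
Node (1,0) S=101.8400: V=(p*·150.6500+(1−p*)·95.4700)/1.09=131.5500; Δ=(150.6500−95.4700)/(116.0976−77.3984)=1.4259; B=V−Δ·S=-13.6606
Node (1,1) S=152.7600: V=(p*·53.3600+(1−p*)·150.6500)/1.09=60.6985; Δ=(53.3600−150.6500)/(174.1464−116.0976)=-1.6760; B=V−Δ·S=316.7248
Node (0,0) S=134.0000: V=(p*·60.6985+(1−p*)·131.5500)/1.09=64.2395; Δ=(60.6985−131.5500)/(152.7600−101.8400)=-1.3914; B=V−Δ·S=250.6908
Root portfolio cost Δ·134+B reproduces V0=64.2395.

(0,0): Delta=-1.3914 Bond=250.6908
(1,0): Delta=1.4259 Bond=-13.6606
(1,1): Delta=-1.6760 Bond=316.7248
V0=64.2395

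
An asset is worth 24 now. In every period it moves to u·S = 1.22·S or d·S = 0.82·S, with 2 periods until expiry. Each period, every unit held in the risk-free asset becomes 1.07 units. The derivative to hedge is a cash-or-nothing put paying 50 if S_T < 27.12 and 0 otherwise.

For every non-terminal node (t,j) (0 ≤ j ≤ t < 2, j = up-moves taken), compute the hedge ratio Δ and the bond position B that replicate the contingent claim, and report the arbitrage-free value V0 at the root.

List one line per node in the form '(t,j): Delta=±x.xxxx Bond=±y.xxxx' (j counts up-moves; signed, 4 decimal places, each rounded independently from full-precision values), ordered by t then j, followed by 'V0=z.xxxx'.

(0,0): Delta=-3.0423 Bond=99.6266
(1,0): Delta=0.0000 Bond=46.7290
(1,1): Delta=-4.2691 Bond=142.5234
V0=26.6126

The replicating-portfolio and risk-neutral prices coincide; use p* = (1.07−0.82)/(1.22−0.82) = 0.6250 for the latter.
Terminal payoffs: V(2,0)=50.0000, V(2,1)=50.0000, V(2,2)=0.0000
  t=1,j=0: stock 19.6800 → up 24.0096 (V=50.0000), down 16.1376 (V=50.0000). Price 46.7290; hedge Δ=0.0000, bond B=46.7290.
  t=1,j=1: stock 29.2800 → up 35.7216 (V=0.0000), down 24.0096 (V=50.0000). Price 17.5234; hedge Δ=-4.2691, bond B=142.5234.
  t=0,j=0: stock 24.0000 → up 29.2800 (V=17.5234), down 19.6800 (V=46.7290). Price 26.6126; hedge Δ=-3.0423, bond B=99.6266.
Self-financing check: at every node Δ·S+B equals the discounted successor values.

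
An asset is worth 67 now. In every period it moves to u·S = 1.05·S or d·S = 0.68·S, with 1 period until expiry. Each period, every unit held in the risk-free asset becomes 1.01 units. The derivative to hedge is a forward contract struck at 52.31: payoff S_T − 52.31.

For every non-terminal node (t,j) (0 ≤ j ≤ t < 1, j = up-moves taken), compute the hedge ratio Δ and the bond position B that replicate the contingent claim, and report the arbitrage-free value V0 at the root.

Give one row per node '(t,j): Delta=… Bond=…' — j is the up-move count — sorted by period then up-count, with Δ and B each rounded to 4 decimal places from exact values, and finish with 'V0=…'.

Risk-neutral probability p* = (R−d)/(u−d) = (1.01−0.68)/(1.05−0.68) = 0.8919.
Payoff layer (t=1): V(1,0)=-6.7500, V(1,1)=18.0400
(0,0): S=67.0000. Δ = (V_up−V_dn)/(S_up−S_dn) = (18.0400−-6.7500)/(70.3500−45.5600) = 1.0000. V = [p*·18.0400 + (1−p*)·-6.7500]/1.01 = 15.2079. B = V − Δ·S = -51.7921.
Each (Δ,B) replicates both successor values, so the strategy is self-financing and V0 is arbitrage-free.

(0,0): Delta=1.0000 Bond=-51.7921
V0=15.2079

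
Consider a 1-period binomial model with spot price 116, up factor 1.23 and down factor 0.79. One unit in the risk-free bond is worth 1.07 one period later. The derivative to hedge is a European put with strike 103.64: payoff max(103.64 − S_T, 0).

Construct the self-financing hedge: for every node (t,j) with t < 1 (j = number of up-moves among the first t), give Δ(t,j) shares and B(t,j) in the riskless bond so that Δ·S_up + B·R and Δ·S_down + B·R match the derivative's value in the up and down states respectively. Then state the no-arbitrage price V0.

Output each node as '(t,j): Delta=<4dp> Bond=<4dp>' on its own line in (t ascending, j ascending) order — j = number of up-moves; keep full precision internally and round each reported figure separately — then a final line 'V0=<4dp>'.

Under the risk-neutral measure, an up-move has probability p* = (R−d)/(u−d) = 0.6364 and values discount at R = 1.07.
Terminal payoffs: V(1,0)=12.0000, V(1,1)=0.0000
  t=0,j=0: stock 116.0000 → up 142.6800 (V=0.0000), down 91.6400 (V=12.0000). Price 4.0782; hedge Δ=-0.2351, bond B=31.3509.
Root portfolio cost Δ·116+B reproduces V0=4.0782.

(0,0): Delta=-0.2351 Bond=31.3509
V0=4.0782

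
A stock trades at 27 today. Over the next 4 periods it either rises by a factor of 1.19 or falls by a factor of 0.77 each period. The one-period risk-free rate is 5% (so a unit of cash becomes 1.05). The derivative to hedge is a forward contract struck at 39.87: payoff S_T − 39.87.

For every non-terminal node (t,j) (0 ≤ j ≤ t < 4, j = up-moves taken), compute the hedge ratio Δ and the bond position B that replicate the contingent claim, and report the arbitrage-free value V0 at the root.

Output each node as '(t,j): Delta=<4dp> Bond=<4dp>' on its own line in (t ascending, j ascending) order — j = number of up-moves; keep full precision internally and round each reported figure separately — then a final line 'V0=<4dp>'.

(0,0): Delta=1.0000 Bond=-32.8011
(1,0): Delta=1.0000 Bond=-34.4412
(1,1): Delta=1.0000 Bond=-34.4412
(2,0): Delta=1.0000 Bond=-36.1633
(2,1): Delta=1.0000 Bond=-36.1633
(2,2): Delta=1.0000 Bond=-36.1633
(3,0): Delta=1.0000 Bond=-37.9714
(3,1): Delta=1.0000 Bond=-37.9714
(3,2): Delta=1.0000 Bond=-37.9714
(3,3): Delta=1.0000 Bond=-37.9714
V0=-5.8011

Under the risk-neutral measure, an up-move has probability p* = (R−d)/(u−d) = 0.6667 and values discount at R = 1.05.
Terminal payoffs: V(4,0)=-30.3787, V(4,1)=-25.2016, V(4,2)=-17.2006, V(4,3)=-4.8355, V(4,4)=14.2742
Node (3,0) S=12.3264: V=(p*·-25.2016+(1−p*)·-30.3787)/1.05=-25.6450; Δ=(-25.2016−-30.3787)/(14.6684−9.4913)=1.0000; B=V−Δ·S=-37.9714
Node (3,1) S=19.0499: V=(p*·-17.2006+(1−p*)·-25.2016)/1.05=-18.9216; Δ=(-17.2006−-25.2016)/(22.6694−14.6684)=1.0000; B=V−Δ·S=-37.9714
Node (3,2) S=29.4407: V=(p*·-4.8355+(1−p*)·-17.2006)/1.05=-8.5307; Δ=(-4.8355−-17.2006)/(35.0345−22.6694)=1.0000; B=V−Δ·S=-37.9714
Node (3,3) S=45.4993: V=(p*·14.2742+(1−p*)·-4.8355)/1.05=7.5279; Δ=(14.2742−-4.8355)/(54.1442−35.0345)=1.0000; B=V−Δ·S=-37.9714
Node (2,0) S=16.0083: V=(p*·-18.9216+(1−p*)·-25.6450)/1.05=-20.1550; Δ=(-18.9216−-25.6450)/(19.0499−12.3264)=1.0000; B=V−Δ·S=-36.1633
Node (2,1) S=24.7401: V=(p*·-8.5307+(1−p*)·-18.9216)/1.05=-11.4232; Δ=(-8.5307−-18.9216)/(29.4407−19.0499)=1.0000; B=V−Δ·S=-36.1633
Node (2,2) S=38.2347: V=(p*·7.5279+(1−p*)·-8.5307)/1.05=2.0714; Δ=(7.5279−-8.5307)/(45.4993−29.4407)=1.0000; B=V−Δ·S=-36.1633
Node (1,0) S=20.7900: V=(p*·-11.4232+(1−p*)·-20.1550)/1.05=-13.6512; Δ=(-11.4232−-20.1550)/(24.7401−16.0083)=1.0000; B=V−Δ·S=-34.4412
Node (1,1) S=32.1300: V=(p*·2.0714+(1−p*)·-11.4232)/1.05=-2.3112; Δ=(2.0714−-11.4232)/(38.2347−24.7401)=1.0000; B=V−Δ·S=-34.4412
Node (0,0) S=27.0000: V=(p*·-2.3112+(1−p*)·-13.6512)/1.05=-5.8011; Δ=(-2.3112−-13.6512)/(32.1300−20.7900)=1.0000; B=V−Δ·S=-32.8011
Root portfolio cost Δ·27+B reproduces V0=-5.8011.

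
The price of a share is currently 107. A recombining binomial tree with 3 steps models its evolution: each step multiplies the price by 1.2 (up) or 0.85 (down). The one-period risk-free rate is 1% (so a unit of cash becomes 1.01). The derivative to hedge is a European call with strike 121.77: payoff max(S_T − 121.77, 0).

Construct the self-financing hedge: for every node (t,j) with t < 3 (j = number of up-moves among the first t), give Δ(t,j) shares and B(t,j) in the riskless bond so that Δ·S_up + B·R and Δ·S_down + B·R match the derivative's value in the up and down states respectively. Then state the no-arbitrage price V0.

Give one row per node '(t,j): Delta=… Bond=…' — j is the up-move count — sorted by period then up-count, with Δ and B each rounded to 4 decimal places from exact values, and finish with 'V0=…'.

(0,0): Delta=0.4145 Bond=-35.4599
(1,0): Delta=0.1308 Bond=-10.0104
(1,1): Delta=0.6531 Bond=-66.4568
(2,0): Delta=0.0000 Bond=0.0000
(2,1): Delta=0.2408 Bond=-22.1168
(2,2): Delta=1.0000 Bond=-120.5644
V0=8.8917

Since d<R<u, set p* = (R−d)/(u−d) = 0.4571; price each node as the discounted p*-expectation of its children.
At expiry t=3: V(3,0)=0.0000, V(3,1)=0.0000, V(3,2)=9.1980, V(3,3)=63.1260
  t=2,j=0: stock 77.3075 → up 92.7690 (V=0.0000), down 65.7114 (V=0.0000). Price 0.0000; hedge Δ=0.0000, bond B=0.0000.
  t=2,j=1: stock 109.1400 → up 130.9680 (V=9.1980), down 92.7690 (V=0.0000). Price 4.1632; hedge Δ=0.2408, bond B=-22.1168.
  t=2,j=2: stock 154.0800 → up 184.8960 (V=63.1260), down 130.9680 (V=9.1980). Price 33.5156; hedge Δ=1.0000, bond B=-120.5644.
  t=1,j=0: stock 90.9500 → up 109.1400 (V=4.1632), down 77.3075 (V=0.0000). Price 1.8843; hedge Δ=0.1308, bond B=-10.0104.
  t=1,j=1: stock 128.4000 → up 154.0800 (V=33.5156), down 109.1400 (V=4.1632). Price 17.4074; hedge Δ=0.6531, bond B=-66.4568.
  t=0,j=0: stock 107.0000 → up 128.4000 (V=17.4074), down 90.9500 (V=1.8843). Price 8.8917; hedge Δ=0.4145, bond B=-35.4599.
Self-financing check: at every node Δ·S+B equals the discounted successor values.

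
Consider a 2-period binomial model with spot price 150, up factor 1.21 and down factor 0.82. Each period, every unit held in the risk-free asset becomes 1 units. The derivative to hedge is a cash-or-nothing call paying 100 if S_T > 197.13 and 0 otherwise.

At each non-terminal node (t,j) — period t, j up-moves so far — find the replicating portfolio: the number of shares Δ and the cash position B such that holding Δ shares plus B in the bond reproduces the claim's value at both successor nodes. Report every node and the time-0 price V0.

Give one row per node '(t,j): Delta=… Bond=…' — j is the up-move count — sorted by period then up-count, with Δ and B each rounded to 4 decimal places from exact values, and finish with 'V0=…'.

(0,0): Delta=0.7890 Bond=-97.0414
(1,0): Delta=0.0000 Bond=0.0000
(1,1): Delta=1.4127 Bond=-210.2564
V0=21.3018

The replicating-portfolio and risk-neutral prices coincide; use p* = (1−0.82)/(1.21−0.82) = 0.4615 for the latter.
Payoff layer (t=2): V(2,0)=0.0000, V(2,1)=0.0000, V(2,2)=100.0000
  t=1,j=0: stock 123.0000 → up 148.8300 (V=0.0000), down 100.8600 (V=0.0000). Price 0.0000; hedge Δ=0.0000, bond B=0.0000.
  t=1,j=1: stock 181.5000 → up 219.6150 (V=100.0000), down 148.8300 (V=0.0000). Price 46.1538; hedge Δ=1.4127, bond B=-210.2564.
  t=0,j=0: stock 150.0000 → up 181.5000 (V=46.1538), down 123.0000 (V=0.0000). Price 21.3018; hedge Δ=0.7890, bond B=-97.0414.
Each (Δ,B) replicates both successor values, so the strategy is self-financing and V0 is arbitrage-free.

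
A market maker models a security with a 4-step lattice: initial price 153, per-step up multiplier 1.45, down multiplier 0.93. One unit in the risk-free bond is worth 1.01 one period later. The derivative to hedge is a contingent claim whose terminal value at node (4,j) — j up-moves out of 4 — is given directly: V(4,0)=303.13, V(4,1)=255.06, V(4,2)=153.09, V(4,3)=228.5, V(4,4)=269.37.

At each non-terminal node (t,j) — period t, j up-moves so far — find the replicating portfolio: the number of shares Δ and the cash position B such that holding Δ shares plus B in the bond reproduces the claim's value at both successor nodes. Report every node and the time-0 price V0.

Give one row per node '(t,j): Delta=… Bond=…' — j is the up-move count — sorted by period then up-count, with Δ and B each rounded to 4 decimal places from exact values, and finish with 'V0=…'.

No-arbitrage ⇒ martingale measure with p* = (R−d)/(u−d) = 0.1538.
Terminal payoffs: V(4,0)=303.1300, V(4,1)=255.0600, V(4,2)=153.0900, V(4,3)=228.5000, V(4,4)=269.3700
  t=3,j=0: stock 123.0666 → up 178.4466 (V=255.0600), down 114.4520 (V=303.1300). Price 292.8065; hedge Δ=-0.7512, bond B=385.2489.
  t=3,j=1: stock 191.8781 → up 278.2232 (V=153.0900), down 178.4466 (V=255.0600). Price 237.0023; hedge Δ=-1.0220, bond B=433.0984.
  t=3,j=2: stock 299.1647 → up 433.7889 (V=228.5000), down 278.2232 (V=153.0900). Price 163.0609; hedge Δ=0.4847, bond B=18.0417.
  t=3,j=3: stock 466.4396 → up 676.3375 (V=269.3700), down 433.7889 (V=228.5000). Price 232.4631; hedge Δ=0.1685, bond B=153.8669.
  t=2,j=0: stock 132.3297 → up 191.8781 (V=237.0023), down 123.0666 (V=292.8065). Price 281.4072; hedge Δ=-0.8110, bond B=388.7231.
  t=2,j=1: stock 206.3205 → up 299.1647 (V=163.0609), down 191.8781 (V=237.0023). Price 223.3928; hedge Δ=-0.6892, bond B=365.5877.
  t=2,j=2: stock 321.6825 → up 466.4396 (V=232.4631), down 299.1647 (V=163.0609). Price 172.0180; hedge Δ=0.4149, bond B=38.5524.
  t=1,j=0: stock 142.2900 → up 206.3205 (V=223.3928), down 132.3297 (V=281.4072). Price 269.7841; hedge Δ=-0.7841, bond B=381.3503.
  t=1,j=1: stock 221.8500 → up 321.6825 (V=172.0180), down 206.3205 (V=223.3928). Price 213.3554; hedge Δ=-0.4453, bond B=312.1530.
  t=0,j=0: stock 153.0000 → up 221.8500 (V=213.3554), down 142.2900 (V=269.7841). Price 258.5176; hedge Δ=-0.7093, bond B=367.0342.
Check: Δ(0,0)·S0 + B(0,0) = 258.5176 = V0.

(0,0): Delta=-0.7093 Bond=367.0342
(1,0): Delta=-0.7841 Bond=381.3503
(1,1): Delta=-0.4453 Bond=312.1530
(2,0): Delta=-0.8110 Bond=388.7231
(2,1): Delta=-0.6892 Bond=365.5877
(2,2): Delta=0.4149 Bond=38.5524
(3,0): Delta=-0.7512 Bond=385.2489
(3,1): Delta=-1.0220 Bond=433.0984
(3,2): Delta=0.4847 Bond=18.0417
(3,3): Delta=0.1685 Bond=153.8669
V0=258.5176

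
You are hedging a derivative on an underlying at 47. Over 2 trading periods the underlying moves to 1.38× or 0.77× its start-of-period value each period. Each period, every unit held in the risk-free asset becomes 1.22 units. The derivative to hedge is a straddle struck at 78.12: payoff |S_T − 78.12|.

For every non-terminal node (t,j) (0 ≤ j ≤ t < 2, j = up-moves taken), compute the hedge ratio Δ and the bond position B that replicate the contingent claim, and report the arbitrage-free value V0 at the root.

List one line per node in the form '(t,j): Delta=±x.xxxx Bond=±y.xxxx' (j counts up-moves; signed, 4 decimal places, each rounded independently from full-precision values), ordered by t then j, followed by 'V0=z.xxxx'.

(0,0): Delta=-0.5197 Bond=38.2378
(1,0): Delta=-1.0000 Bond=64.0328
(1,1): Delta=-0.4244 Bond=40.4697
V0=13.8127

Risk-neutral probability p* = (R−d)/(u−d) = (1.22−0.77)/(1.38−0.77) = 0.7377.
Terminal payoffs: V(2,0)=50.2537, V(2,1)=28.1778, V(2,2)=11.3868
(1,0): S=36.1900. Δ = (V_up−V_dn)/(S_up−S_dn) = (28.1778−50.2537)/(49.9422−27.8663) = -1.0000. V = [p*·28.1778 + (1−p*)·50.2537]/1.22 = 27.8428. B = V − Δ·S = 64.0328.
(1,1): S=64.8600. Δ = (V_up−V_dn)/(S_up−S_dn) = (11.3868−28.1778)/(89.5068−49.9422) = -0.4244. V = [p*·11.3868 + (1−p*)·28.1778]/1.22 = 12.9434. B = V − Δ·S = 40.4697.
(0,0): S=47.0000. Δ = (V_up−V_dn)/(S_up−S_dn) = (12.9434−27.8428)/(64.8600−36.1900) = -0.5197. V = [p*·12.9434 + (1−p*)·27.8428]/1.22 = 13.8127. B = V − Δ·S = 38.2378.
Self-financing check: at every node Δ·S+B equals the discounted successor values.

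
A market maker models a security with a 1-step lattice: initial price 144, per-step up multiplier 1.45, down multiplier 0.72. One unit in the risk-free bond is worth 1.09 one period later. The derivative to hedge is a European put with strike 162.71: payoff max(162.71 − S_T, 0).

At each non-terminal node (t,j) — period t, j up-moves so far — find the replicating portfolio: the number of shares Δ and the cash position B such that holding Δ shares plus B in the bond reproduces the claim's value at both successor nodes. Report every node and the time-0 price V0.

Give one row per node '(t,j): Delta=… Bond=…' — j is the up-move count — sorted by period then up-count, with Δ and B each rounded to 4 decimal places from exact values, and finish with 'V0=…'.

No-arbitrage ⇒ martingale measure with p* = (R−d)/(u−d) = 0.5068.
Terminal values V(1,·): V(1,0)=59.0300, V(1,1)=0.0000
Node (0,0) S=144.0000: V=(p*·0.0000+(1−p*)·59.0300)/1.09=26.7071; Δ=(0.0000−59.0300)/(208.8000−103.6800)=-0.5615; B=V−Δ·S=107.5701
Root portfolio cost Δ·144+B reproduces V0=26.7071.

(0,0): Delta=-0.5615 Bond=107.5701
V0=26.7071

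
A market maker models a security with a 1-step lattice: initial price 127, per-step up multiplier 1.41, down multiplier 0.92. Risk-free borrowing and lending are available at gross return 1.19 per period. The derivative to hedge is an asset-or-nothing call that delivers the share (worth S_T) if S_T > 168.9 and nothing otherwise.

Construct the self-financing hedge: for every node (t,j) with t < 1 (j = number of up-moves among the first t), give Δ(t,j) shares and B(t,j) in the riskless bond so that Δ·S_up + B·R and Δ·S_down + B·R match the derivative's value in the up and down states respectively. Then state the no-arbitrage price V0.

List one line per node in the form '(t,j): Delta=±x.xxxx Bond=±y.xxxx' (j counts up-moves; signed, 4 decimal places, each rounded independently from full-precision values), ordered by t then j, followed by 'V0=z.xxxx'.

(0,0): Delta=2.8776 Bond=-282.5320
V0=82.9170

Since d<R<u, set p* = (R−d)/(u−d) = 0.5510; price each node as the discounted p*-expectation of its children.
Terminal values V(1,·): V(1,0)=0.0000, V(1,1)=179.0700
  t=0,j=0: stock 127.0000 → up 179.0700 (V=179.0700), down 116.8400 (V=0.0000). Price 82.9170; hedge Δ=2.8776, bond B=-282.5320.
Root portfolio cost Δ·127+B reproduces V0=82.9170.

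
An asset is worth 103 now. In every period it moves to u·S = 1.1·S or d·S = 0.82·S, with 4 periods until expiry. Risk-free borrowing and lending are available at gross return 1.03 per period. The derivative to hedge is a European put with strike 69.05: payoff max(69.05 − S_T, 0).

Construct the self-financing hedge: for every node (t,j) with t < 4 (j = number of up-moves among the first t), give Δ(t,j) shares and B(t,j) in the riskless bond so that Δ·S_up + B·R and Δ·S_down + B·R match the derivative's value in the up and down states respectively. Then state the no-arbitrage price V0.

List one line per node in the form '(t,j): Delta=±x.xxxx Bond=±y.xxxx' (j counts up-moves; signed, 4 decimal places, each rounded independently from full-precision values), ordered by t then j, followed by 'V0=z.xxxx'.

No-arbitrage ⇒ martingale measure with p* = (R−d)/(u−d) = 0.7500.
Terminal values V(4,·): V(4,0)=22.4815, V(4,1)=6.5800, V(4,2)=0.0000, V(4,3)=0.0000, V(4,4)=0.0000
(3,0): S=56.7909. Δ = (V_up−V_dn)/(S_up−S_dn) = (6.5800−22.4815)/(62.4700−46.5685) = -1.0000. V = [p*·6.5800 + (1−p*)·22.4815]/1.03 = 10.2479. B = V − Δ·S = 67.0388.
(3,1): S=76.1829. Δ = (V_up−V_dn)/(S_up−S_dn) = (0.0000−6.5800)/(83.8012−62.4700) = -0.3085. V = [p*·0.0000 + (1−p*)·6.5800]/1.03 = 1.5971. B = V − Δ·S = 25.0971.
(3,2): S=102.1966. Δ = (V_up−V_dn)/(S_up−S_dn) = (0.0000−0.0000)/(112.4163−83.8012) = 0.0000. V = [p*·0.0000 + (1−p*)·0.0000]/1.03 = 0.0000. B = V − Δ·S = 0.0000.
(3,3): S=137.0930. Δ = (V_up−V_dn)/(S_up−S_dn) = (0.0000−0.0000)/(150.8023−112.4163) = 0.0000. V = [p*·0.0000 + (1−p*)·0.0000]/1.03 = 0.0000. B = V − Δ·S = 0.0000.
(2,0): S=69.2572. Δ = (V_up−V_dn)/(S_up−S_dn) = (1.5971−10.2479)/(76.1829−56.7909) = -0.4461. V = [p*·1.5971 + (1−p*)·10.2479]/1.03 = 3.6503. B = V − Δ·S = 34.5462.
(2,1): S=92.9060. Δ = (V_up−V_dn)/(S_up−S_dn) = (0.0000−1.5971)/(102.1966−76.1829) = -0.0614. V = [p*·0.0000 + (1−p*)·1.5971]/1.03 = 0.3876. B = V − Δ·S = 6.0915.
(2,2): S=124.6300. Δ = (V_up−V_dn)/(S_up−S_dn) = (0.0000−0.0000)/(137.0930−102.1966) = 0.0000. V = [p*·0.0000 + (1−p*)·0.0000]/1.03 = 0.0000. B = V − Δ·S = 0.0000.
(1,0): S=84.4600. Δ = (V_up−V_dn)/(S_up−S_dn) = (0.3876−3.6503)/(92.9060−69.2572) = -0.1380. V = [p*·0.3876 + (1−p*)·3.6503]/1.03 = 1.1683. B = V − Δ·S = 12.8206.
(1,1): S=113.3000. Δ = (V_up−V_dn)/(S_up−S_dn) = (0.0000−0.3876)/(124.6300−92.9060) = -0.0122. V = [p*·0.0000 + (1−p*)·0.3876]/1.03 = 0.0941. B = V − Δ·S = 1.4785.
(0,0): S=103.0000. Δ = (V_up−V_dn)/(S_up−S_dn) = (0.0941−1.1683)/(113.3000−84.4600) = -0.0372. V = [p*·0.0941 + (1−p*)·1.1683]/1.03 = 0.3521. B = V − Δ·S = 4.1884.
Self-financing check: at every node Δ·S+B equals the discounted successor values.

(0,0): Delta=-0.0372 Bond=4.1884
(1,0): Delta=-0.1380 Bond=12.8206
(1,1): Delta=-0.0122 Bond=1.4785
(2,0): Delta=-0.4461 Bond=34.5462
(2,1): Delta=-0.0614 Bond=6.0915
(2,2): Delta=0.0000 Bond=0.0000
(3,0): Delta=-1.0000 Bond=67.0388
(3,1): Delta=-0.3085 Bond=25.0971
(3,2): Delta=0.0000 Bond=0.0000
(3,3): Delta=0.0000 Bond=0.0000
V0=0.3521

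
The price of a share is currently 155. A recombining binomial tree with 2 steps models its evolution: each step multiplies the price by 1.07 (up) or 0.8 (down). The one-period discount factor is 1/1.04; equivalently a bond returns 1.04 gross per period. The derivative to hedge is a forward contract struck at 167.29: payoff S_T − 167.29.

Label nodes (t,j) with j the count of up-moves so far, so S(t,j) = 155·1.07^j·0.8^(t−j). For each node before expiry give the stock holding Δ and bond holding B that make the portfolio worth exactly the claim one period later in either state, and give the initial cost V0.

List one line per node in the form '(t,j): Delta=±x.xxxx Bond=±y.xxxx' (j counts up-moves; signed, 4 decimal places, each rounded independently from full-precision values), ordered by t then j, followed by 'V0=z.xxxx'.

Since d<R<u, set p* = (R−d)/(u−d) = 0.8889; price each node as the discounted p*-expectation of its children.
At expiry t=2: V(2,0)=-68.0900, V(2,1)=-34.6100, V(2,2)=10.1695
  t=1,j=0: stock 124.0000 → up 132.6800 (V=-34.6100), down 99.2000 (V=-68.0900). Price -36.8558; hedge Δ=1.0000, bond B=-160.8558.
  t=1,j=1: stock 165.8500 → up 177.4595 (V=10.1695), down 132.6800 (V=-34.6100). Price 4.9942; hedge Δ=1.0000, bond B=-160.8558.
  t=0,j=0: stock 155.0000 → up 165.8500 (V=4.9942), down 124.0000 (V=-36.8558). Price 0.3310; hedge Δ=1.0000, bond B=-154.6690.
Root portfolio cost Δ·155+B reproduces V0=0.3310.

(0,0): Delta=1.0000 Bond=-154.6690
(1,0): Delta=1.0000 Bond=-160.8558
(1,1): Delta=1.0000 Bond=-160.8558
V0=0.3310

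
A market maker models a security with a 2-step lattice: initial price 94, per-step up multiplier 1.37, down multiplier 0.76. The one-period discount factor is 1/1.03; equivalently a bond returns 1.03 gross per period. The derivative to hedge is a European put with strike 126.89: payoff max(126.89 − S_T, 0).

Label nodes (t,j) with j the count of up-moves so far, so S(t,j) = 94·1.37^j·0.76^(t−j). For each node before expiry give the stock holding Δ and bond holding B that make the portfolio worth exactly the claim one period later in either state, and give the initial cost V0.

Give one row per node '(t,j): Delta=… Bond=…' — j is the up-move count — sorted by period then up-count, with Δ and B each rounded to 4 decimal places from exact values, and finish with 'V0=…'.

Under the risk-neutral measure, an up-move has probability p* = (R−d)/(u−d) = 0.4426 and values discount at R = 1.03.
Terminal values V(2,·): V(2,0)=72.5956, V(2,1)=29.0172, V(2,2)=0.0000
  t=1,j=0: stock 71.4400 → up 97.8728 (V=29.0172), down 54.2944 (V=72.5956). Price 51.7542; hedge Δ=-1.0000, bond B=123.1942.
  t=1,j=1: stock 128.7800 → up 176.4286 (V=0.0000), down 97.8728 (V=29.0172). Price 15.7024; hedge Δ=-0.3694, bond B=63.2716.
  t=0,j=0: stock 94.0000 → up 128.7800 (V=15.7024), down 71.4400 (V=51.7542). Price 34.7542; hedge Δ=-0.6287, bond B=93.8554.
Each (Δ,B) replicates both successor values, so the strategy is self-financing and V0 is arbitrage-free.

(0,0): Delta=-0.6287 Bond=93.8554
(1,0): Delta=-1.0000 Bond=123.1942
(1,1): Delta=-0.3694 Bond=63.2716
V0=34.7542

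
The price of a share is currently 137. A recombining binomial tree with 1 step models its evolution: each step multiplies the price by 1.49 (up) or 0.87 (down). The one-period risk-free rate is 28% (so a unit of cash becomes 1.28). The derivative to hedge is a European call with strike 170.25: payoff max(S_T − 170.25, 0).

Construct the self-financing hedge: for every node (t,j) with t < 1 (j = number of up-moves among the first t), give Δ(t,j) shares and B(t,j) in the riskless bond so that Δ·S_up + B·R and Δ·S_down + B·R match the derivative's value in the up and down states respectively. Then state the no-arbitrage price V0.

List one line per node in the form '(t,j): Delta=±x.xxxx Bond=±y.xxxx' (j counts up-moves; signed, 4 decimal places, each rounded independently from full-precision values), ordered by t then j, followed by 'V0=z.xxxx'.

(0,0): Delta=0.3989 Bond=-37.1416
V0=17.5035

Since d<R<u, set p* = (R−d)/(u−d) = 0.6613; price each node as the discounted p*-expectation of its children.
Payoff layer (t=1): V(1,0)=0.0000, V(1,1)=33.8800
Node (0,0) S=137.0000: V=(p*·33.8800+(1−p*)·0.0000)/1.28=17.5035; Δ=(33.8800−0.0000)/(204.1300−119.1900)=0.3989; B=V−Δ·S=-37.1416
Each (Δ,B) replicates both successor values, so the strategy is self-financing and V0 is arbitrage-free.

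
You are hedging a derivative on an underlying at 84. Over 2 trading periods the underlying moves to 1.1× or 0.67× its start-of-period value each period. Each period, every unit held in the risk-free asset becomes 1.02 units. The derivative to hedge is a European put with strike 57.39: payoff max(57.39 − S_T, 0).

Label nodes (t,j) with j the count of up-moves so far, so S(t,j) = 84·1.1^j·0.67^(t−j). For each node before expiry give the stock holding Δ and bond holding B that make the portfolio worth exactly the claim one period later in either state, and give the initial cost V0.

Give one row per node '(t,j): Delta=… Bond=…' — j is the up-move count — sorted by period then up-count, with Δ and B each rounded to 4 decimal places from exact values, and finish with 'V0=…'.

(0,0): Delta=-0.0994 Bond=9.0038
(1,0): Delta=-0.8133 Bond=49.3631
(1,1): Delta=0.0000 Bond=0.0000
V0=0.6548

No-arbitrage ⇒ martingale measure with p* = (R−d)/(u−d) = 0.8140.
Payoff layer (t=2): V(2,0)=19.6824, V(2,1)=0.0000, V(2,2)=0.0000
Node (1,0) S=56.2800: V=(p*·0.0000+(1−p*)·19.6824)/1.02=3.5900; Δ=(0.0000−19.6824)/(61.9080−37.7076)=-0.8133; B=V−Δ·S=49.3631
Node (1,1) S=92.4000: V=(p*·0.0000+(1−p*)·0.0000)/1.02=0.0000; Δ=(0.0000−0.0000)/(101.6400−61.9080)=0.0000; B=V−Δ·S=0.0000
Node (0,0) S=84.0000: V=(p*·0.0000+(1−p*)·3.5900)/1.02=0.6548; Δ=(0.0000−3.5900)/(92.4000−56.2800)=-0.0994; B=V−Δ·S=9.0038
Check: Δ(0,0)·S0 + B(0,0) = 0.6548 = V0.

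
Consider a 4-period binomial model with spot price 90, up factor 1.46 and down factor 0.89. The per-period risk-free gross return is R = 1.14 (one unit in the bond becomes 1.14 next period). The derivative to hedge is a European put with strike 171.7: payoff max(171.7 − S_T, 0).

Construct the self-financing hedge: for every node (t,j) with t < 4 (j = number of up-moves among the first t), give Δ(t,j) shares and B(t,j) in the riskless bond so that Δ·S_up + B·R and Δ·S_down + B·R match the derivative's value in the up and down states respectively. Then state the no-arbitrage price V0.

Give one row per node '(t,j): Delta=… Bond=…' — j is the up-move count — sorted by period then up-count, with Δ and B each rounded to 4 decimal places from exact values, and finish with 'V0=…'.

(0,0): Delta=-0.4921 Bond=69.8458
(1,0): Delta=-0.7485 Bond=100.1639
(1,1): Delta=-0.2920 Bond=53.3333
(2,0): Delta=-1.0000 Bond=132.1176
(2,1): Delta=-0.5522 Bond=91.2356
(2,2): Delta=-0.0889 Bond=21.8423
(3,0): Delta=-1.0000 Bond=150.6140
(3,1): Delta=-1.0000 Bond=150.6140
(3,2): Delta=-0.2028 Bond=44.3535
(3,3): Delta=0.0000 Bond=0.0000
V0=25.5611

The replicating-portfolio and risk-neutral prices coincide; use p* = (1.14−0.89)/(1.46−0.89) = 0.4386 for the latter.
Terminal values V(4,·): V(4,0)=115.2320, V(4,1)=79.0671, V(4,2)=19.7404, V(4,3)=0.0000, V(4,4)=0.0000
  t=3,j=0: stock 63.4472 → up 92.6329 (V=79.0671), down 56.4680 (V=115.2320). Price 87.1668; hedge Δ=-1.0000, bond B=150.6140.
  t=3,j=1: stock 104.0819 → up 151.9596 (V=19.7404), down 92.6329 (V=79.0671). Price 46.5321; hedge Δ=-1.0000, bond B=150.6140.
  t=3,j=2: stock 170.7412 → up 249.2821 (V=0.0000), down 151.9596 (V=19.7404). Price 9.7213; hedge Δ=-0.2028, bond B=44.3535.
  t=3,j=3: stock 280.0922 → up 408.9347 (V=0.0000), down 249.2821 (V=0.0000). Price 0.0000; hedge Δ=0.0000, bond B=0.0000.
  t=2,j=0: stock 71.2890 → up 104.0819 (V=46.5321), down 63.4472 (V=87.1668). Price 60.8286; hedge Δ=-1.0000, bond B=132.1176.
  t=2,j=1: stock 116.9460 → up 170.7412 (V=9.7213), down 104.0819 (V=46.5321). Price 26.6553; hedge Δ=-0.5522, bond B=91.2356.
  t=2,j=2: stock 191.8440 → up 280.0922 (V=0.0000), down 170.7412 (V=9.7213). Price 4.7874; hedge Δ=-0.0889, bond B=21.8423.
  t=1,j=0: stock 80.1000 → up 116.9460 (V=26.6553), down 71.2890 (V=60.8286). Price 40.2108; hedge Δ=-0.7485, bond B=100.1639.
  t=1,j=1: stock 131.4000 → up 191.8440 (V=4.7874), down 116.9460 (V=26.6553). Price 14.9685; hedge Δ=-0.2920, bond B=53.3333.
  t=0,j=0: stock 90.0000 → up 131.4000 (V=14.9685), down 80.1000 (V=40.2108). Price 25.5611; hedge Δ=-0.4921, bond B=69.8458.
Check: Δ(0,0)·S0 + B(0,0) = 25.5611 = V0.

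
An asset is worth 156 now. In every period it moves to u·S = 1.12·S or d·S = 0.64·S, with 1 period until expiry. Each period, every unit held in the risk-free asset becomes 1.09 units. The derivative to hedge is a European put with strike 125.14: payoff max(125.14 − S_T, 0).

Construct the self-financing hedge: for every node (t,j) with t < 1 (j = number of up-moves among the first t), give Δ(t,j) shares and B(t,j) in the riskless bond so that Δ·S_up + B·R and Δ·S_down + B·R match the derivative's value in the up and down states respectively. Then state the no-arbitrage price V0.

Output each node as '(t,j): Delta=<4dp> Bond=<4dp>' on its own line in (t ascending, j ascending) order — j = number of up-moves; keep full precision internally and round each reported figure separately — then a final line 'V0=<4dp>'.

(0,0): Delta=-0.3379 Bond=54.1590
V0=1.4507

The replicating-portfolio and risk-neutral prices coincide; use p* = (1.09−0.64)/(1.12−0.64) = 0.9375 for the latter.
At expiry t=1: V(1,0)=25.3000, V(1,1)=0.0000
(0,0): S=156.0000. Δ = (V_up−V_dn)/(S_up−S_dn) = (0.0000−25.3000)/(174.7200−99.8400) = -0.3379. V = [p*·0.0000 + (1−p*)·25.3000]/1.09 = 1.4507. B = V − Δ·S = 54.1590.
Self-financing check: at every node Δ·S+B equals the discounted successor values.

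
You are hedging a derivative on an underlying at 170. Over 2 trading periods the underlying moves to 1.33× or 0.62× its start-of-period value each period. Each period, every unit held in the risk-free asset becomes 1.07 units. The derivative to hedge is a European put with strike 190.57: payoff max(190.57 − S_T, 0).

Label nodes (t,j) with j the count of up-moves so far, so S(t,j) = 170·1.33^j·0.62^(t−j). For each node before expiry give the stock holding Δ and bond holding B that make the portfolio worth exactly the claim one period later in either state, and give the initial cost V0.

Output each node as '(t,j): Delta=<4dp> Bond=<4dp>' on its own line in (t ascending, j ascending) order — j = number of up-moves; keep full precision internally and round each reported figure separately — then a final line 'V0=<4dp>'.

No-arbitrage ⇒ martingale measure with p* = (R−d)/(u−d) = 0.6338.
At expiry t=2: V(2,0)=125.2220, V(2,1)=50.3880, V(2,2)=0.0000
  t=1,j=0: stock 105.4000 → up 140.1820 (V=50.3880), down 65.3480 (V=125.2220). Price 72.7028; hedge Δ=-1.0000, bond B=178.1028.
  t=1,j=1: stock 226.1000 → up 300.7130 (V=0.0000), down 140.1820 (V=50.3880). Price 17.2448; hedge Δ=-0.3139, bond B=88.2138.
  t=0,j=0: stock 170.0000 → up 226.1000 (V=17.2448), down 105.4000 (V=72.7028). Price 35.0966; hedge Δ=-0.4595, bond B=113.2065.
Self-financing check: at every node Δ·S+B equals the discounted successor values.

(0,0): Delta=-0.4595 Bond=113.2065
(1,0): Delta=-1.0000 Bond=178.1028
(1,1): Delta=-0.3139 Bond=88.2138
V0=35.0966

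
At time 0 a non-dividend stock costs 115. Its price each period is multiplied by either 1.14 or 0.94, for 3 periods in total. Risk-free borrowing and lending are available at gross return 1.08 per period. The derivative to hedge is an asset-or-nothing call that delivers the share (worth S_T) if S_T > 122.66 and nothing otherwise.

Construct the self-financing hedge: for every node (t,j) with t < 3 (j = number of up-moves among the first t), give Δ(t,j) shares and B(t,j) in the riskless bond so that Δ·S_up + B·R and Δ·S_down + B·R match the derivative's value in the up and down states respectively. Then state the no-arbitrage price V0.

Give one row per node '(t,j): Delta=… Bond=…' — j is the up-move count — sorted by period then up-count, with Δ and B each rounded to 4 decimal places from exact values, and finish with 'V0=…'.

Under the risk-neutral measure, an up-move has probability p* = (R−d)/(u−d) = 0.7000 and values discount at R = 1.08.
Payoff layer (t=3): V(3,0)=0.0000, V(3,1)=0.0000, V(3,2)=140.4868, V(3,3)=170.3776
  t=2,j=0: stock 101.6140 → up 115.8400 (V=0.0000), down 95.5172 (V=0.0000). Price 0.0000; hedge Δ=0.0000, bond B=0.0000.
  t=2,j=1: stock 123.2340 → up 140.4868 (V=140.4868), down 115.8400 (V=0.0000). Price 91.0562; hedge Δ=5.7000, bond B=-611.3776.
  t=2,j=2: stock 149.4540 → up 170.3776 (V=170.3776), down 140.4868 (V=140.4868). Price 149.4540; hedge Δ=1.0000, bond B=0.0000.
  t=1,j=0: stock 108.1000 → up 123.2340 (V=91.0562), down 101.6140 (V=0.0000). Price 59.0179; hedge Δ=4.2117, bond B=-396.2632.
  t=1,j=1: stock 131.1000 → up 149.4540 (V=149.4540), down 123.2340 (V=91.0562). Price 122.1617; hedge Δ=2.2272, bond B=-169.8271.
  t=0,j=0: stock 115.0000 → up 131.1000 (V=122.1617), down 108.1000 (V=59.0179). Price 95.5728; hedge Δ=2.7454, bond B=-220.1462.
Check: Δ(0,0)·S0 + B(0,0) = 95.5728 = V0.

(0,0): Delta=2.7454 Bond=-220.1462
(1,0): Delta=4.2117 Bond=-396.2632
(1,1): Delta=2.2272 Bond=-169.8271
(2,0): Delta=0.0000 Bond=0.0000
(2,1): Delta=5.7000 Bond=-611.3776
(2,2): Delta=1.0000 Bond=0.0000
V0=95.5728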